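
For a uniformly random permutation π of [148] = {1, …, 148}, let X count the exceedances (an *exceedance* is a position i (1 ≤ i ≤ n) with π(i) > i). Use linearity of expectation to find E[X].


Write X = Σ_{i=1}^{148} X_i, where X_i = 1_{π(i) > i}.
For each fixed i, π(i) is uniform over {1, …, 148} (marginal of a uniform permutation), so P[π(i) > i] = (n − i)/n. Summing: Σ_{i=1}^{148} (n − i)/n = (0 + 1 + … + 147)/148 = 148(148 − 1)/(2·148) = (148 − 1)/2.
Hence E[X] = Σ_{i=1}^{148} (148 − i)/148 = 147/2 ≈ 73.5000.

E[X] = 147/2 = 73.5000.


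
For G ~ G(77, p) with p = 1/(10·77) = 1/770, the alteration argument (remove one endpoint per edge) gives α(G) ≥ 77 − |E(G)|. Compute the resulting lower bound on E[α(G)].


E[|E(G)|] = C(77, 2)·p = 2926 · (1/770) = 19/5.
E[α(G)] ≥ n − E[|E(G)|] = 77 − 19/5 = 366/5.
Numerically: ≈ 73.200000.
(This is only a lower bound; the true E[α(G)] may be larger.)

E[α(G)] ≥ 366/5 ≈ 73.200000.


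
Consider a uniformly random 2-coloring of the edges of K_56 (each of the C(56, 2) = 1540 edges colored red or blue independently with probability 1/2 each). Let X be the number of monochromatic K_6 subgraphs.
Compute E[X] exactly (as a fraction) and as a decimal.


Let X = Σ_S X_S over the C(56, 6) = 32468436 subsets S of size 6, where X_S = 1 if the K_6 on S is monochromatic.
For a fixed S, the K_6 on S has C(6, 2) = 15 edges. P[all 15 edges red] = (1/2)^15, and likewise for blue, so P[monochromatic] = 2·(1/2)^15 = 2^{1 − 15} = 1/16384.
By linearity of expectation: E[X] = C(56, 6) · 2^{1 − 15} = 32468436 · 1/16384 = 8117109/4096.
Numerically: E[X] ≈ 1981.7161.

E[X] = C(56,6)·2^(1−C(6,2)) = 8117109/4096 ≈ 1981.7161.


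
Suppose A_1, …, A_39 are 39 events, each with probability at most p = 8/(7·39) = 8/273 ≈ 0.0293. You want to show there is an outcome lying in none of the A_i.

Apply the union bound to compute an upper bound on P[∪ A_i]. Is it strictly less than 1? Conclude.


Union bound: P[∪_{i=1}^{39} A_i] ≤ Σ_i P[A_i] ≤ 39·p = 39·(8/273) = 8/7.
Numerically: 8/7 ≈ 1.1429.
Is 8/7 < 1? NO.
Since the bound 8/7 is ≥ 1, the union bound is uninformative here; it does NOT by itself certify existence.

39·p = 8/7 ≈ 1.1429; existence NOT certified by the union bound.


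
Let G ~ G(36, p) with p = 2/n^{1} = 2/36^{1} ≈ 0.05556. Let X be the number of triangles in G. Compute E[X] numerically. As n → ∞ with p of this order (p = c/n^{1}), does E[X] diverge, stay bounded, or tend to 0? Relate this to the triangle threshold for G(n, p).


Number of potential triangles: C(36, 3) = 7140.
Each occurs with probability p³ ≈ (0.05556)³ ≈ 1.714678e-04.
By linearity: E[X] = C(36, 3)·p³ ≈ 7140 · 1.714678e-04 ≈ 1.2243.
Here α = 1, so p = 2/n is exactly at the triangle threshold p ~ 1/n. Asymptotically E[X] → c³/6 = 2³/6 = 4/3 ≈ 1.3333, a bounded constant. In this regime the triangle count is asymptotically Poisson(c³/6).

E[X] ≈ 1.2243; in regime p = Θ(1/n^{1}) E[X] stays bounded (at the triangle threshold p ~ 1/n).


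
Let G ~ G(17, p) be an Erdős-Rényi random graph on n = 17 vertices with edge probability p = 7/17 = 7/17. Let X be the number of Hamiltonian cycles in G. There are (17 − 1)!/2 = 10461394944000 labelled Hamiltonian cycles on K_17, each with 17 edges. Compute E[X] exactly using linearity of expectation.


K_17 has (17 − 1)!/2 = 10461394944000 labelled Hamiltonian cycles.
For each such Hamiltonian cycle H, let X_H = 1 if all 17 edges of H are present in G. Then P[X_H = 1] = p^{17} = (7/17)^{17} = 232630513987207/827240261886336764177.
Summing the indicators: E[X] = Σ_H E[X_H] = 10461394944000 · p^{17} = 10461394944000 · 232630513987207/827240261886336764177 = 2433639682845888590481408000/827240261886336764177.
Numerically: E[X] ≈ 2.9419e+06.

E[X] = 10461394944000 · (7/17)^{17} = 2433639682845888590481408000/827240261886336764177 ≈ 2.9419e+06.


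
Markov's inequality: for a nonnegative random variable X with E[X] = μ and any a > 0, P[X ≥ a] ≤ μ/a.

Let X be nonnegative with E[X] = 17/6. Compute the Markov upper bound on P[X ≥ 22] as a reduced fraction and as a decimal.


μ = E[X] = 17/6, a = 22.
Markov: P[X ≥ 22] ≤ μ/a = (17/6)/22 = 17/132.
Numerically: ≈ 0.128788.
(Since a = 22 > μ = 2.833333, the bound 17/132 is < 1 and informative.)

P[X ≥ 22] ≤ 17/132 ≈ 0.128788.


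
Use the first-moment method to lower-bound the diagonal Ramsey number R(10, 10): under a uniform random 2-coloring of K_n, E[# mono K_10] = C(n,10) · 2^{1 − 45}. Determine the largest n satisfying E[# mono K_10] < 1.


We need C(n, 10) · 2^{1 − 45} < 1, i.e. C(n, 10) < 2^{45 − 1} = 17592186044416.
Check values of n near the boundary:
  n = 99: C(99, 10) = 15579278510796; 15579278510796 < 17592186044416? YES
  n = 100: C(100, 10) = 17310309456440; 17310309456440 < 17592186044416? YES
  n = 101: C(101, 10) = 19212541264840; 19212541264840 < 17592186044416? NO
  n = 102: C(102, 10) = 21300860967540; 21300860967540 < 17592186044416? NO
  n = 103: C(103, 10) = 23591276125340; 23591276125340 < 17592186044416? NO
The largest n with C(n, 10) < 17592186044416 is n = 100 (where E[X] = 2163788682055/2199023255552 ≈ 0.9840). Hence R(10, 10) > 100, i.e. R(10, 10) ≥ 101.

Largest n = 100; hence R(10, 10) > 100.


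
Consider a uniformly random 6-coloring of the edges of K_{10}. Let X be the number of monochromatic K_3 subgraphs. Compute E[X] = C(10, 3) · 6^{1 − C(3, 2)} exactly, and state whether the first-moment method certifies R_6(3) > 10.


E[X] = C(10, 3) · 6^{1 − 3} = 120 · 6^{−2} = 120/36.
As a reduced fraction: E[X] = 10/3 ≈ 3.333333.
Is E[X] < 1? NO.
Since E[X] ≥ 1, the first-moment bound is inconclusive at n = 10; it does NOT by itself certify R_6(3) > 10.

E[X] = 10/3 ≈ 3.333333; E[X] ≥ 1; first-moment method inconclusive here.


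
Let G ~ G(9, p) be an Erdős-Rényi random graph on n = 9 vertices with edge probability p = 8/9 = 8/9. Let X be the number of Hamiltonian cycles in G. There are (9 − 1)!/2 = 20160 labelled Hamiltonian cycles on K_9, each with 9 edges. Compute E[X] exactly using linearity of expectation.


K_9 has (9 − 1)!/2 = 20160 labelled Hamiltonian cycles.
For each such Hamiltonian cycle H, let X_H = 1 if all 9 edges of H are present in G. Then P[X_H = 1] = p^{9} = (8/9)^{9} = 134217728/387420489.
Summing the indicators: E[X] = Σ_H E[X_H] = 20160 · p^{9} = 20160 · 134217728/387420489 = 300647710720/43046721.
Numerically: E[X] ≈ 6.98e+03.

E[X] = 20160 · (8/9)^{9} = 300647710720/43046721 ≈ 6.98e+03.


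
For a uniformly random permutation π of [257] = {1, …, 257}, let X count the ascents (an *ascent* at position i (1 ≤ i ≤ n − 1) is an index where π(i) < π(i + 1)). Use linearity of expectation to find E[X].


Write X = Σ X_I over i = 1, …, 256, with X_I the indicator of one ascent.
There are 256 indicators.
For each fixed i, the pair (π(i), π(i+1)) is a uniformly random ordered pair of distinct values from {1, …, 257}; by symmetry P[π(i) < π(i+1)] = 1/2.
By linearity: E[X] = 256 · (1/2) = (257 − 1) · (1/2) = 128 ≈ 128.000000.

E[X] = 128 = 128.000000.


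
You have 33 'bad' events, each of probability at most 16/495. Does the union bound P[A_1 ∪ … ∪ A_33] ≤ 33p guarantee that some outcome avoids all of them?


Union bound: P[∪_{i=1}^{33} A_i] ≤ Σ_i P[A_i] ≤ 33·p = 33·(16/495) = 16/15.
Numerically: 16/15 ≈ 1.0666667.
Is 16/15 < 1? NO.
Since the bound 16/15 is ≥ 1, the union bound is uninformative here; it does NOT by itself certify existence.

33·p = 16/15 ≈ 1.0666667; existence NOT certified by the union bound.


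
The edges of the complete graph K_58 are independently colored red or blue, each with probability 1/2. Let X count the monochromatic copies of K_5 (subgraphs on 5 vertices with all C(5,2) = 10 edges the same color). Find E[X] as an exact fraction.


Let X = Σ_S X_S over the C(58, 5) = 4582116 subsets S of size 5, where X_S = 1 if the K_5 on S is monochromatic.
For a fixed S, the K_5 on S has C(5, 2) = 10 edges. P[all 10 edges red] = (1/2)^10, and likewise for blue, so P[monochromatic] = 2·(1/2)^10 = 2^{1 − 10} = 1/512.
By linearity of expectation: E[X] = C(58, 5) · 2^{1 − 10} = 4582116 · 1/512 = 1145529/128.
Numerically: E[X] ≈ 8949.44531.

E[X] = C(58,5)·2^(1−C(5,2)) = 1145529/128 ≈ 8949.44531.


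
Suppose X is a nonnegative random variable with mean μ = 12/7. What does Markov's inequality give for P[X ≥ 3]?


μ = E[X] = 12/7, a = 3.
Markov: P[X ≥ 3] ≤ μ/a = (12/7)/3 = 4/7.
Numerically: ≈ 0.571429.
(Since a = 3 > μ = 1.714286, the bound 4/7 is < 1 and informative.)

P[X ≥ 3] ≤ 4/7 ≈ 0.571429.


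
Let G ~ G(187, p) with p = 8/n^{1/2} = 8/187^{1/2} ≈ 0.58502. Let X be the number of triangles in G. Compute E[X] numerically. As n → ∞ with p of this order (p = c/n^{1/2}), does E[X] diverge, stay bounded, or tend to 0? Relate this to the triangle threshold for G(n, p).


Number of potential triangles: C(187, 3) = 1072445.
Each occurs with probability p³ ≈ (0.58502)³ ≈ 2.0022004e-01.
By linearity: E[X] = C(187, 3)·p³ ≈ 1072445 · 2.0022004e-01 ≈ 214724.98444.
Since α = 1/2 < 1, p = c/n^{1/2} ≫ 1/n is above the triangle threshold p ~ 1/n. Asymptotically E[X] ~ (c³/6)·n^{3(1−α)} = (8³/6)·n^{1.5} → ∞; triangles are abundant w.h.p.

E[X] ≈ 214724.98444; in regime p = Θ(1/n^{1/2}) E[X] diverges (above the triangle threshold p ~ 1/n).


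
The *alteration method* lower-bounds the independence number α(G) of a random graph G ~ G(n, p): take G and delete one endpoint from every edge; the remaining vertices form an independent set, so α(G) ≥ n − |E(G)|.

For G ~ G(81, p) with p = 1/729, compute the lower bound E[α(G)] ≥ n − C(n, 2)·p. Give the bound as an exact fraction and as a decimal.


E[|E(G)|] = C(81, 2)·p = 3240 · (1/729) = 40/9.
E[α(G)] ≥ n − E[|E(G)|] = 81 − 40/9 = 689/9.
Numerically: ≈ 76.556.
(This is only a lower bound; the true E[α(G)] may be larger.)

E[α(G)] ≥ 689/9 ≈ 76.556.


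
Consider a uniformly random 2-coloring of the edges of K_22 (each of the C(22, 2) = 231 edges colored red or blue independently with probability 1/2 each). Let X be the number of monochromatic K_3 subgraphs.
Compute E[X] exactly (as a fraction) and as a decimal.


Let X = Σ_S X_S over the C(22, 3) = 1540 subsets S of size 3, where X_S = 1 if the K_3 on S is monochromatic.
For a fixed S, the K_3 on S has C(3, 2) = 3 edges. P[all 3 edges red] = (1/2)^3, and likewise for blue, so P[monochromatic] = 2·(1/2)^3 = 2^{1 − 3} = 1/4.
Summing: E[X] = C(22, 3) · 2^{1 − 3} = 1540 · 1/4 = 385.
Numerically: E[X] ≈ 385.000000.

E[X] = C(22,3)·2^(1−C(3,2)) = 385 ≈ 385.000000.


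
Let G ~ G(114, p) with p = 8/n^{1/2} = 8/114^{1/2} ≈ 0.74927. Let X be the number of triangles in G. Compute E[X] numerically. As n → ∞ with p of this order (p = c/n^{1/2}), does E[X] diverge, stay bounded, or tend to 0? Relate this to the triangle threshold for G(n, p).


Number of potential triangles: C(114, 3) = 240464.
Each occurs with probability p³ ≈ (0.74927)³ ≈ 4.2064205e-01.
By linearity: E[X] = C(114, 3)·p³ ≈ 240464 · 4.2064205e-01 ≈ 101149.26960.
Since α = 1/2 < 1, p = c/n^{1/2} ≫ 1/n is above the triangle threshold p ~ 1/n. Asymptotically E[X] ~ (c³/6)·n^{3(1−α)} = (8³/6)·n^{1.5} → ∞; triangles are abundant w.h.p.

E[X] ≈ 101149.26960; in regime p = Θ(1/n^{1/2}) E[X] diverges (above the triangle threshold p ~ 1/n).


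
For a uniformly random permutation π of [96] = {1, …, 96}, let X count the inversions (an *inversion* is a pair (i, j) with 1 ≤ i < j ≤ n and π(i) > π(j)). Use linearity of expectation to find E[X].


Write X = Σ X_I over the C(96, 2) = 4560 pairs i < j, with X_I the indicator of one inversion.
There are 4560 indicators.
For each fixed pair i < j, the values π(i) and π(j) are two distinct elements of {1, …, 96} in uniformly random order; by symmetry P[π(i) > π(j)] = 1/2.
By linearity: E[X] = 4560 · (1/2) = C(96, 2) · (1/2) = 4560/2 = 2280 ≈ 2280.000000.

E[X] = 2280 = 2280.000000.


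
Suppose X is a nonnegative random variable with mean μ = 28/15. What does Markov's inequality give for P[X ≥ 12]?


μ = E[X] = 28/15, a = 12.
Markov: P[X ≥ 12] ≤ μ/a = (28/15)/12 = 7/45.
Numerically: ≈ 0.15556.
(Since a = 12 > μ = 1.86667, the bound 7/45 is < 1 and informative.)

P[X ≥ 12] ≤ 7/45 ≈ 0.15556.


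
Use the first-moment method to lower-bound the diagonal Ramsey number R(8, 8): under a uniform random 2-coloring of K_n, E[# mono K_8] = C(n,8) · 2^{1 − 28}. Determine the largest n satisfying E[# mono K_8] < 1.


We need C(n, 8) · 2^{1 − 28} < 1, i.e. C(n, 8) < 2^{28 − 1} = 134217728.
Check values of n near the boundary:
  n = 37: C(37, 8) = 38608020; 38608020 < 134217728? YES
  n = 38: C(38, 8) = 48903492; 48903492 < 134217728? YES
  n = 39: C(39, 8) = 61523748; 61523748 < 134217728? YES
  n = 40: C(40, 8) = 76904685; 76904685 < 134217728? YES
  n = 41: C(41, 8) = 95548245; 95548245 < 134217728? YES
  n = 42: C(42, 8) = 118030185; 118030185 < 134217728? YES
  n = 43: C(43, 8) = 145008513; 145008513 < 134217728? NO
  n = 44: C(44, 8) = 177232627; 177232627 < 134217728? NO
  n = 45: C(45, 8) = 215553195; 215553195 < 134217728? NO
The largest n with C(n, 8) < 134217728 is n = 42 (where E[X] = 118030185/134217728 ≈ 0.8794). Hence R(8, 8) > 42, i.e. R(8, 8) ≥ 43.

Largest n = 42; hence R(8, 8) > 42.


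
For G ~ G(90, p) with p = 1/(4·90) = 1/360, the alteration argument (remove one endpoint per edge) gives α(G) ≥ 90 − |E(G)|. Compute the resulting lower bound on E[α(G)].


E[|E(G)|] = C(90, 2)·p = 4005 · (1/360) = 89/8.
E[α(G)] ≥ n − E[|E(G)|] = 90 − 89/8 = 631/8.
Numerically: ≈ 78.8750.
(This is only a lower bound; the true E[α(G)] may be larger.)

E[α(G)] ≥ 631/8 ≈ 78.8750.


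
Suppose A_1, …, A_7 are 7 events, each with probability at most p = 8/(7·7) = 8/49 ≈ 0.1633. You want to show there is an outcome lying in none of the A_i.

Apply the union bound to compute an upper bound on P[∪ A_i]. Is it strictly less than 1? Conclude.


Union bound: P[∪_{i=1}^{7} A_i] ≤ Σ_i P[A_i] ≤ 7·p = 7·(8/49) = 8/7.
Numerically: 8/7 ≈ 1.1429.
Is 8/7 < 1? NO.
Since the bound 8/7 is ≥ 1, the union bound is uninformative here; it does NOT by itself certify existence.

7·p = 8/7 ≈ 1.1429; existence NOT certified by the union bound.


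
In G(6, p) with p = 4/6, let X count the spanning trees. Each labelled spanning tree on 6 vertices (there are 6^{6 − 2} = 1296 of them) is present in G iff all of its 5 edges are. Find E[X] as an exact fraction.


K_6 has 6^{6 − 2} = 1296 labelled spanning trees.
For each such spanning tree H, let X_H = 1 if all 5 edges of H are present in G. Then P[X_H = 1] = p^{5} = (2/3)^{5} = 32/243.
Summing the indicators: E[X] = Σ_H E[X_H] = 1296 · p^{5} = 1296 · 32/243 = 512/3.
Numerically: E[X] ≈ 171.

E[X] = 1296 · (2/3)^{5} = 512/3 ≈ 171.


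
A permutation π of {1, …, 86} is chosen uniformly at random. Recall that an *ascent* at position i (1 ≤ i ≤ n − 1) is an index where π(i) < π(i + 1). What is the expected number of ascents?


Write X = Σ X_I over i = 1, …, 85, with X_I the indicator of one ascent.
There are 85 indicators.
For each fixed i, the pair (π(i), π(i+1)) is a uniformly random ordered pair of distinct values from {1, …, 86}; by symmetry P[π(i) < π(i+1)] = 1/2.
By linearity: E[X] = 85 · (1/2) = (86 − 1) · (1/2) = 85/2 ≈ 42.500.

E[X] = 85/2 = 42.500.


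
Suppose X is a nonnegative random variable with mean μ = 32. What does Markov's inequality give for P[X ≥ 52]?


μ = E[X] = 32, a = 52.
Markov: P[X ≥ 52] ≤ μ/a = (32)/52 = 8/13.
Numerically: ≈ 0.615.
(Since a = 52 > μ = 32.000, the bound 8/13 is < 1 and informative.)

P[X ≥ 52] ≤ 8/13 ≈ 0.615.


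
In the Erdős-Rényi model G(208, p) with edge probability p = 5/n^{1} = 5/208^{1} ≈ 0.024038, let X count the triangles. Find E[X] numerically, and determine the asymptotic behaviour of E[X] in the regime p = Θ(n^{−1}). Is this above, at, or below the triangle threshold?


Number of potential triangles: C(208, 3) = 1478256.
Each occurs with probability p³ ≈ (0.024038)³ ≈ 1.3890568e-05.
By linearity: E[X] = C(208, 3)·p³ ≈ 1478256 · 1.3890568e-05 ≈ 20.53382.
Here α = 1, so p = 5/n is exactly at the triangle threshold p ~ 1/n. Asymptotically E[X] → c³/6 = 5³/6 = 125/6 ≈ 20.83333, a bounded constant. In this regime the triangle count is asymptotically Poisson(c³/6).

E[X] ≈ 20.53382; in regime p = Θ(1/n^{1}) E[X] stays bounded (at the triangle threshold p ~ 1/n).


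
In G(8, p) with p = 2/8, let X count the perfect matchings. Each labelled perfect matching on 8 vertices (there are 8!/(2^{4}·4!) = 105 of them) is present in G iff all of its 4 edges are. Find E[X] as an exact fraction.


K_8 has 8!/(2^{4}·4!) = 105 labelled perfect matchings.
For each such perfect matching H, let X_H = 1 if all 4 edges of H are present in G. Then P[X_H = 1] = p^{4} = (1/4)^{4} = 1/256.
By linearity: E[X] = Σ_H E[X_H] = 105 · p^{4} = 105 · 1/256 = 105/256.
Numerically: E[X] ≈ 0.41.

E[X] = 105 · (1/4)^{4} = 105/256 ≈ 0.41.


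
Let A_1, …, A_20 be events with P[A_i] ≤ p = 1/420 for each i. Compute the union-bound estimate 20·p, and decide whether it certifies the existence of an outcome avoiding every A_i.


Union bound: P[∪_{i=1}^{20} A_i] ≤ Σ_i P[A_i] ≤ 20·p = 20·(1/420) = 1/21.
Numerically: 1/21 ≈ 0.0476.
Is 1/21 < 1? YES.
Since P[∪ A_i] ≤ 1/21 < 1, the complement has P[∩ A_i^c] ≥ 1 − 1/21 = 20/21 > 0, so some outcome avoids every A_i.

20·p = 1/21 ≈ 0.0476; existence CERTIFIED by the union bound.


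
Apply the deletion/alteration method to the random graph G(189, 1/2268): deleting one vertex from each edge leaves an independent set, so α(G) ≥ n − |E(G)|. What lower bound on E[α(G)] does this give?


E[|E(G)|] = C(189, 2)·p = 17766 · (1/2268) = 47/6.
E[α(G)] ≥ n − E[|E(G)|] = 189 − 47/6 = 1087/6.
Numerically: ≈ 181.166667.
(This is only a lower bound; the true E[α(G)] may be larger.)

E[α(G)] ≥ 1087/6 ≈ 181.166667.


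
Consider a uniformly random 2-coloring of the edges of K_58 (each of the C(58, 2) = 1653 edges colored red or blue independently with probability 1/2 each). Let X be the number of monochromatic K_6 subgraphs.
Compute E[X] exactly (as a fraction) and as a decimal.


Let X = Σ_S X_S over the C(58, 6) = 40475358 subsets S of size 6, where X_S = 1 if the K_6 on S is monochromatic.
For a fixed S, the K_6 on S has C(6, 2) = 15 edges. P[all 15 edges red] = (1/2)^15, and likewise for blue, so P[monochromatic] = 2·(1/2)^15 = 2^{1 − 15} = 1/16384.
Summing: E[X] = C(58, 6) · 2^{1 − 15} = 40475358 · 1/16384 = 20237679/8192.
Numerically: E[X] ≈ 2470.419800.

E[X] = C(58,6)·2^(1−C(6,2)) = 20237679/8192 ≈ 2470.419800.


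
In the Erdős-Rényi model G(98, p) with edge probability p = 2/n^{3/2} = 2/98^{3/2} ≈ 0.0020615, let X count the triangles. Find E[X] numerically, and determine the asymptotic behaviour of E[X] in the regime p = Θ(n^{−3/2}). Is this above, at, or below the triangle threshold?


Number of potential triangles: C(98, 3) = 152096.
Each occurs with probability p³ ≈ (0.0020615)³ ≈ 8.7613826e-09.
By linearity: E[X] = C(98, 3)·p³ ≈ 152096 · 8.7613826e-09 ≈ 0.00133.
Since α = 3/2 > 1, p = c/n^{3/2} = o(1/n) is below the triangle threshold p ~ 1/n. Asymptotically E[X] ~ (c³/6)·n^{3(1−α)} = (2³/6)·n^{-1.5} → 0, so by Markov's inequality G has no triangles w.h.p.

E[X] ≈ 0.00133; in regime p = Θ(1/n^{3/2}) E[X] tends to 0 (below the triangle threshold p ~ 1/n).


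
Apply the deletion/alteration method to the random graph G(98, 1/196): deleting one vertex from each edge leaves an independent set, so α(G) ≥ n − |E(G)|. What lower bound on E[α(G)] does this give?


E[|E(G)|] = C(98, 2)·p = 4753 · (1/196) = 97/4.
E[α(G)] ≥ n − E[|E(G)|] = 98 − 97/4 = 295/4.
Numerically: ≈ 73.750.
(This is only a lower bound; the true E[α(G)] may be larger.)

E[α(G)] ≥ 295/4 ≈ 73.750.


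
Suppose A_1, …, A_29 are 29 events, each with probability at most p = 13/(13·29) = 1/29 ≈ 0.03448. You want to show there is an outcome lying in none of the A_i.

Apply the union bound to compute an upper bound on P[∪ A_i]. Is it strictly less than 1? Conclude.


Union bound: P[∪_{i=1}^{29} A_i] ≤ Σ_i P[A_i] ≤ 29·p = 29·(1/29) = 1.
Numerically: 1 ≈ 1.00000.
Is 1 < 1? NO.
Since the bound 1 is ≥ 1, the union bound is uninformative here; it does NOT by itself certify existence.

29·p = 1 ≈ 1.00000; existence NOT certified by the union bound.


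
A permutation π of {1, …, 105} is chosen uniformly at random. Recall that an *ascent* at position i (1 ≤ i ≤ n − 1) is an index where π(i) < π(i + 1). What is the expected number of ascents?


Write X = Σ X_I over i = 1, …, 104, with X_I the indicator of one ascent.
There are 104 indicators.
For each fixed i, the pair (π(i), π(i+1)) is a uniformly random ordered pair of distinct values from {1, …, 105}; by symmetry P[π(i) < π(i+1)] = 1/2.
By linearity: E[X] = 104 · (1/2) = (105 − 1) · (1/2) = 52 ≈ 52.00000.

E[X] = 52 = 52.00000.


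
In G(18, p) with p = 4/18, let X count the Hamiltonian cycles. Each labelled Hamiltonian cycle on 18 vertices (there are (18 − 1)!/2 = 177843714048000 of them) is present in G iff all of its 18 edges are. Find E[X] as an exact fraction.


K_18 has (18 − 1)!/2 = 177843714048000 labelled Hamiltonian cycles.
For each such Hamiltonian cycle H, let X_H = 1 if all 18 edges of H are present in G. Then P[X_H = 1] = p^{18} = (2/9)^{18} = 262144/150094635296999121.
Summing the indicators: E[X] = Σ_H E[X_H] = 177843714048000 · p^{18} = 177843714048000 · 262144/150094635296999121 = 63951526166528000/205891132094649.
Numerically: E[X] ≈ 310.61.

E[X] = 177843714048000 · (2/9)^{18} = 63951526166528000/205891132094649 ≈ 310.61.


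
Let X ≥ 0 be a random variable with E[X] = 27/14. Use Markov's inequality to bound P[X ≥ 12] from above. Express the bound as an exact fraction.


μ = E[X] = 27/14, a = 12.
Markov: P[X ≥ 12] ≤ μ/a = (27/14)/12 = 9/56.
Numerically: ≈ 0.161.
(Since a = 12 > μ = 1.929, the bound 9/56 is < 1 and informative.)

P[X ≥ 12] ≤ 9/56 ≈ 0.161.


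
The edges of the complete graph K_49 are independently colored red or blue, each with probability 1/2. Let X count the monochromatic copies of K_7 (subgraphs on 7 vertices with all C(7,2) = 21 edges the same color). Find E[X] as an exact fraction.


Let X = Σ_S X_S over the C(49, 7) = 85900584 subsets S of size 7, where X_S = 1 if the K_7 on S is monochromatic.
For a fixed S, the K_7 on S has C(7, 2) = 21 edges. P[all 21 edges red] = (1/2)^21, and likewise for blue, so P[monochromatic] = 2·(1/2)^21 = 2^{1 − 21} = 1/1048576.
By linearity of expectation: E[X] = C(49, 7) · 2^{1 − 21} = 85900584 · 1/1048576 = 10737573/131072.
Numerically: E[X] ≈ 81.92118.

E[X] = C(49,7)·2^(1−C(7,2)) = 10737573/131072 ≈ 81.92118.


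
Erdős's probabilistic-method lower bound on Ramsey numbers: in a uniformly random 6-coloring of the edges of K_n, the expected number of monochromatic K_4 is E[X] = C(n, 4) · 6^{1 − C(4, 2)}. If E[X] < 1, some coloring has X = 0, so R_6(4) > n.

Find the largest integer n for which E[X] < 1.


We need C(n, 4) · 6^{1 − 6} < 1, i.e. C(n, 4) < 6^{6 − 1} = 7776.
Check values of n near the boundary:
  n = 20: C(20, 4) = 4845; 4845 < 7776? YES
  n = 21: C(21, 4) = 5985; 5985 < 7776? YES
  n = 22: C(22, 4) = 7315; 7315 < 7776? YES
  n = 23: C(23, 4) = 8855; 8855 < 7776? NO
  n = 24: C(24, 4) = 10626; 10626 < 7776? NO
  n = 25: C(25, 4) = 12650; 12650 < 7776? NO
The largest n with C(n, 4) < 7776 is n = 22 (where E[X] = 7315/7776 ≈ 0.94072). Hence R_6(4) > 22, i.e. R_6(4) ≥ 23.

Largest n = 22; hence R_6(4) > 22.


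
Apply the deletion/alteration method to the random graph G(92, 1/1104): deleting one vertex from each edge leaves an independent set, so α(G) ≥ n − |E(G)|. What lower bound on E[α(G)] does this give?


E[|E(G)|] = C(92, 2)·p = 4186 · (1/1104) = 91/24.
E[α(G)] ≥ n − E[|E(G)|] = 92 − 91/24 = 2117/24.
Numerically: ≈ 88.208.
(This is only a lower bound; the true E[α(G)] may be larger.)

E[α(G)] ≥ 2117/24 ≈ 88.208.


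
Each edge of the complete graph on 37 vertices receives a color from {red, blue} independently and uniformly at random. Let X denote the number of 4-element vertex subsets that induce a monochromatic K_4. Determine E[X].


Let X = Σ_S X_S over the C(37, 4) = 66045 subsets S of size 4, where X_S = 1 if the K_4 on S is monochromatic.
For a fixed S, the K_4 on S has C(4, 2) = 6 edges. P[all 6 edges red] = (1/2)^6, and likewise for blue, so P[monochromatic] = 2·(1/2)^6 = 2^{1 − 6} = 1/32.
By linearity: E[X] = C(37, 4) · 2^{1 − 6} = 66045 · 1/32 = 66045/32.
Numerically: E[X] ≈ 2063.906.

E[X] = C(37,4)·2^(1−C(4,2)) = 66045/32 ≈ 2063.906.


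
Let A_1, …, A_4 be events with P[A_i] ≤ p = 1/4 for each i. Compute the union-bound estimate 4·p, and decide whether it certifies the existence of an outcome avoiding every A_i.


Union bound: P[∪_{i=1}^{4} A_i] ≤ Σ_i P[A_i] ≤ 4·p = 4·(1/4) = 1.
Numerically: 1 ≈ 1.000000.
Is 1 < 1? NO.
Since the bound 1 is ≥ 1, the union bound is uninformative here; it does NOT by itself certify existence.

4·p = 1 ≈ 1.000000; existence NOT certified by the union bound.


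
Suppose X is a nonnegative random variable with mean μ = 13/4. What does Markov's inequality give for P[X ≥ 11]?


μ = E[X] = 13/4, a = 11.
Markov: P[X ≥ 11] ≤ μ/a = (13/4)/11 = 13/44.
Numerically: ≈ 0.29545.
(Since a = 11 > μ = 3.25000, the bound 13/44 is < 1 and informative.)

P[X ≥ 11] ≤ 13/44 ≈ 0.29545.


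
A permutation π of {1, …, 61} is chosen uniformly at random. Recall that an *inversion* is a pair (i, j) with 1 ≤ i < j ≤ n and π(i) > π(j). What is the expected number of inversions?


Write X = Σ X_I over the C(61, 2) = 1830 pairs i < j, with X_I the indicator of one inversion.
There are 1830 indicators.
For each fixed pair i < j, the values π(i) and π(j) are two distinct elements of {1, …, 61} in uniformly random order; by symmetry P[π(i) > π(j)] = 1/2.
By linearity: E[X] = 1830 · (1/2) = C(61, 2) · (1/2) = 1830/2 = 915 ≈ 915.000000.

E[X] = 915 = 915.000000.


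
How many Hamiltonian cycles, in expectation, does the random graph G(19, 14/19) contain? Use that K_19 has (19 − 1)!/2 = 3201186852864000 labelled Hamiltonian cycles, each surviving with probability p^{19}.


K_19 has (19 − 1)!/2 = 3201186852864000 labelled Hamiltonian cycles.
For each such Hamiltonian cycle H, let X_H = 1 if all 19 edges of H are present in G. Then P[X_H = 1] = p^{19} = (14/19)^{19} = 5976303958948914397184/1978419655660313589123979.
By linearity: E[X] = Σ_H E[X_H] = 3201186852864000 · p^{19} = 3201186852864000 · 5976303958948914397184/1978419655660313589123979 = 19131265662106339128470788663934976000/1978419655660313589123979.
Numerically: E[X] ≈ 9.67e+12.

E[X] = 3201186852864000 · (14/19)^{19} = 19131265662106339128470788663934976000/1978419655660313589123979 ≈ 9.67e+12.


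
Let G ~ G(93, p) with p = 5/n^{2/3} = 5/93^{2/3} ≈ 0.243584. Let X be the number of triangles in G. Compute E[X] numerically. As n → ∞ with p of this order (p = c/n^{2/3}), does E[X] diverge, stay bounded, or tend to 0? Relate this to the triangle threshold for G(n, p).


Number of potential triangles: C(93, 3) = 129766.
Each occurs with probability p³ ≈ (0.243584)³ ≈ 1.44525379e-02.
By linearity: E[X] = C(93, 3)·p³ ≈ 129766 · 1.44525379e-02 ≈ 1875.448029.
Since α = 2/3 < 1, p = c/n^{2/3} ≫ 1/n is above the triangle threshold p ~ 1/n. Asymptotically E[X] ~ (c³/6)·n^{3(1−α)} = (5³/6)·n^{1} → ∞; triangles are abundant w.h.p.

E[X] ≈ 1875.448029; in regime p = Θ(1/n^{2/3}) E[X] diverges (above the triangle threshold p ~ 1/n).


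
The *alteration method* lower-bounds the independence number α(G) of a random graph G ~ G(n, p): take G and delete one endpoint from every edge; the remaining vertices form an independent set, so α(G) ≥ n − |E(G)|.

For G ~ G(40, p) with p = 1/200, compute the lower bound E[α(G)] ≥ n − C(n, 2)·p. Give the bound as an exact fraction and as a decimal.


E[|E(G)|] = C(40, 2)·p = 780 · (1/200) = 39/10.
E[α(G)] ≥ n − E[|E(G)|] = 40 − 39/10 = 361/10.
Numerically: ≈ 36.10000.
(This is only a lower bound; the true E[α(G)] may be larger.)

E[α(G)] ≥ 361/10 ≈ 36.10000.


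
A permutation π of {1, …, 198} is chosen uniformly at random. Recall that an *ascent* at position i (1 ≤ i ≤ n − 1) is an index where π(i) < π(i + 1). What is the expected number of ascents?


Write X = Σ X_I over i = 1, …, 197, with X_I the indicator of one ascent.
There are 197 indicators.
For each fixed i, the pair (π(i), π(i+1)) is a uniformly random ordered pair of distinct values from {1, …, 198}; by symmetry P[π(i) < π(i+1)] = 1/2.
By linearity: E[X] = 197 · (1/2) = (198 − 1) · (1/2) = 197/2 ≈ 98.500000.

E[X] = 197/2 = 98.500000.


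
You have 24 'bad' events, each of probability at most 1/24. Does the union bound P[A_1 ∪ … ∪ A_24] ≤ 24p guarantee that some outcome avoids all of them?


Union bound: P[∪_{i=1}^{24} A_i] ≤ Σ_i P[A_i] ≤ 24·p = 24·(1/24) = 1.
Numerically: 1 ≈ 1.0000000.
Is 1 < 1? NO.
Since the bound 1 is ≥ 1, the union bound is uninformative here; it does NOT by itself certify existence.

24·p = 1 ≈ 1.0000000; existence NOT certified by the union bound.


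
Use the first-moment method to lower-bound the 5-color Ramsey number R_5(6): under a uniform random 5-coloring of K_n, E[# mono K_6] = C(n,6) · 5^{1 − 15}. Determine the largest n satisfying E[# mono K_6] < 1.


We need C(n, 6) · 5^{1 − 15} < 1, i.e. C(n, 6) < 5^{15 − 1} = 6103515625.
Check values of n near the boundary:
  n = 129: C(129, 6) = 5688177600; 5688177600 < 6103515625? YES
  n = 130: C(130, 6) = 5963412000; 5963412000 < 6103515625? YES
  n = 131: C(131, 6) = 6249655776; 6249655776 < 6103515625? NO
The largest n with C(n, 6) < 6103515625 is n = 130 (where E[X] = 47707296/48828125 ≈ 0.977). Hence R_5(6) > 130, i.e. R_5(6) ≥ 131.

Largest n = 130; hence R_5(6) > 130.


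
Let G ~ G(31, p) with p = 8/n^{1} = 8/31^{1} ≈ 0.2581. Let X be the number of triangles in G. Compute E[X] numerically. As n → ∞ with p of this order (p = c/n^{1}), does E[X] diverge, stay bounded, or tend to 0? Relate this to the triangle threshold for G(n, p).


Number of potential triangles: C(31, 3) = 4495.
Each occurs with probability p³ ≈ (0.2581)³ ≈ 1.718640e-02.
By linearity: E[X] = C(31, 3)·p³ ≈ 4495 · 1.718640e-02 ≈ 77.2529.
Here α = 1, so p = 8/n is exactly at the triangle threshold p ~ 1/n. Asymptotically E[X] → c³/6 = 8³/6 = 256/3 ≈ 85.3333, a bounded constant. In this regime the triangle count is asymptotically Poisson(c³/6).

E[X] ≈ 77.2529; in regime p = Θ(1/n^{1}) E[X] stays bounded (at the triangle threshold p ~ 1/n).


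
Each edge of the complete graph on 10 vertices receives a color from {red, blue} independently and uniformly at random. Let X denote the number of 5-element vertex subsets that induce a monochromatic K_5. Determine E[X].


Let X = Σ_S X_S over the C(10, 5) = 252 subsets S of size 5, where X_S = 1 if the K_5 on S is monochromatic.
For a fixed S, the K_5 on S has C(5, 2) = 10 edges. P[all 10 edges red] = (1/2)^10, and likewise for blue, so P[monochromatic] = 2·(1/2)^10 = 2^{1 − 10} = 1/512.
Summing: E[X] = C(10, 5) · 2^{1 − 10} = 252 · 1/512 = 63/128.
Numerically: E[X] ≈ 0.492.

E[X] = C(10,5)·2^(1−C(5,2)) = 63/128 ≈ 0.492.


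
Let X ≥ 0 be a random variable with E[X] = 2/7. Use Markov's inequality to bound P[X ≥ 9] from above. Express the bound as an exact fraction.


μ = E[X] = 2/7, a = 9.
Markov: P[X ≥ 9] ≤ μ/a = (2/7)/9 = 2/63.
Numerically: ≈ 0.0317.
(Since a = 9 > μ = 0.2857, the bound 2/63 is < 1 and informative.)

P[X ≥ 9] ≤ 2/63 ≈ 0.0317.


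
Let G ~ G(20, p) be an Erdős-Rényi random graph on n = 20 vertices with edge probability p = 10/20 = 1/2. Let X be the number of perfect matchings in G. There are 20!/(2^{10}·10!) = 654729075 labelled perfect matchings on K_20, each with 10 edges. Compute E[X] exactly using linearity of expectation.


K_20 has 20!/(2^{10}·10!) = 654729075 labelled perfect matchings.
For each such perfect matching H, let X_H = 1 if all 10 edges of H are present in G. Then P[X_H = 1] = p^{10} = (1/2)^{10} = 1/1024.
By linearity of expectation: E[X] = Σ_H E[X_H] = 654729075 · p^{10} = 654729075 · 1/1024 = 654729075/1024.
Numerically: E[X] ≈ 639384.

E[X] = 654729075 · (1/2)^{10} = 654729075/1024 ≈ 639384.


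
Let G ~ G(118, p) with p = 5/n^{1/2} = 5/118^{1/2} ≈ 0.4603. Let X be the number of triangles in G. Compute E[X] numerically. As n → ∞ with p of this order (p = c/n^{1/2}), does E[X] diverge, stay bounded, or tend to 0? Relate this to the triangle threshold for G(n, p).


Number of potential triangles: C(118, 3) = 266916.
Each occurs with probability p³ ≈ (0.4603)³ ≈ 9.751850e-02.
By linearity: E[X] = C(118, 3)·p³ ≈ 266916 · 9.751850e-02 ≈ 26029.2473.
Since α = 1/2 < 1, p = c/n^{1/2} ≫ 1/n is above the triangle threshold p ~ 1/n. Asymptotically E[X] ~ (c³/6)·n^{3(1−α)} = (5³/6)·n^{1.5} → ∞; triangles are abundant w.h.p.

E[X] ≈ 26029.2473; in regime p = Θ(1/n^{1/2}) E[X] diverges (above the triangle threshold p ~ 1/n).


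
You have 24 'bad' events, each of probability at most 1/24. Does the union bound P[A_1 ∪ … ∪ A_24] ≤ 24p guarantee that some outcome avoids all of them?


Union bound: P[∪_{i=1}^{24} A_i] ≤ Σ_i P[A_i] ≤ 24·p = 24·(1/24) = 1.
Numerically: 1 ≈ 1.0000000.
Is 1 < 1? NO.
Since the bound 1 is ≥ 1, the union bound is uninformative here; it does NOT by itself certify existence.

24·p = 1 ≈ 1.0000000; existence NOT certified by the union bound.


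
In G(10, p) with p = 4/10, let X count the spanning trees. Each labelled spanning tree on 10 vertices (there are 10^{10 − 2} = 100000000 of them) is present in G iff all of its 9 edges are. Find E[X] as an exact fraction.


K_10 has 10^{10 − 2} = 100000000 labelled spanning trees.
For each such spanning tree H, let X_H = 1 if all 9 edges of H are present in G. Then P[X_H = 1] = p^{9} = (2/5)^{9} = 512/1953125.
By linearity of expectation: E[X] = Σ_H E[X_H] = 100000000 · p^{9} = 100000000 · 512/1953125 = 131072/5.
Numerically: E[X] ≈ 26214.4.

E[X] = 100000000 · (2/5)^{9} = 131072/5 ≈ 26214.4.


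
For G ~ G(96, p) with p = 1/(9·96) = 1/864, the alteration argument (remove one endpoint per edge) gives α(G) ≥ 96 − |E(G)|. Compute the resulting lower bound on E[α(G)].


E[|E(G)|] = C(96, 2)·p = 4560 · (1/864) = 95/18.
E[α(G)] ≥ n − E[|E(G)|] = 96 − 95/18 = 1633/18.
Numerically: ≈ 90.722222.
(This is only a lower bound; the true E[α(G)] may be larger.)

E[α(G)] ≥ 1633/18 ≈ 90.722222.


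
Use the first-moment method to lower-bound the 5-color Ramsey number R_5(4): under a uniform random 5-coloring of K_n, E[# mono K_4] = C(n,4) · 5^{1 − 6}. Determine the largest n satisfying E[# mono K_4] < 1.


We need C(n, 4) · 5^{1 − 6} < 1, i.e. C(n, 4) < 5^{6 − 1} = 3125.
Check values of n near the boundary:
  n = 17: C(17, 4) = 2380; 2380 < 3125? YES
  n = 18: C(18, 4) = 3060; 3060 < 3125? YES
  n = 19: C(19, 4) = 3876; 3876 < 3125? NO
  n = 20: C(20, 4) = 4845; 4845 < 3125? NO
The largest n with C(n, 4) < 3125 is n = 18 (where E[X] = 612/625 ≈ 0.979200). Hence R_5(4) > 18, i.e. R_5(4) ≥ 19.

Largest n = 18; hence R_5(4) > 18.


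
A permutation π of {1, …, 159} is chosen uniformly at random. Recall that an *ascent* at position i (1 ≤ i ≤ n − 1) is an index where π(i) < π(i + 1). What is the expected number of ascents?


Write X = Σ X_I over i = 1, …, 158, with X_I the indicator of one ascent.
There are 158 indicators.
For each fixed i, the pair (π(i), π(i+1)) is a uniformly random ordered pair of distinct values from {1, …, 159}; by symmetry P[π(i) < π(i+1)] = 1/2.
By linearity: E[X] = 158 · (1/2) = (159 − 1) · (1/2) = 79 ≈ 79.000.

E[X] = 79 = 79.000.


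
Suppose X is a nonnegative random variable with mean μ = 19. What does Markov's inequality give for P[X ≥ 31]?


μ = E[X] = 19, a = 31.
Markov: P[X ≥ 31] ≤ μ/a = (19)/31 = 19/31.
Numerically: ≈ 0.613.
(Since a = 31 > μ = 19.000, the bound 19/31 is < 1 and informative.)

P[X ≥ 31] ≤ 19/31 ≈ 0.613.


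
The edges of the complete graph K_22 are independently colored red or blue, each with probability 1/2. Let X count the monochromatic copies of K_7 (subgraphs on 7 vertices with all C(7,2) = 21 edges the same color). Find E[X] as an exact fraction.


Let X = Σ_S X_S over the C(22, 7) = 170544 subsets S of size 7, where X_S = 1 if the K_7 on S is monochromatic.
For a fixed S, the K_7 on S has C(7, 2) = 21 edges. P[all 21 edges red] = (1/2)^21, and likewise for blue, so P[monochromatic] = 2·(1/2)^21 = 2^{1 − 21} = 1/1048576.
By linearity: E[X] = C(22, 7) · 2^{1 − 21} = 170544 · 1/1048576 = 10659/65536.
Numerically: E[X] ≈ 0.1626.

E[X] = C(22,7)·2^(1−C(7,2)) = 10659/65536 ≈ 0.1626.


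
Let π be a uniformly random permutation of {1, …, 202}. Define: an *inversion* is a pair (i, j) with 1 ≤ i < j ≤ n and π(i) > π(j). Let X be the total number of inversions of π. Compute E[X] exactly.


Write X = Σ X_I over the C(202, 2) = 20301 pairs i < j, with X_I the indicator of one inversion.
There are 20301 indicators.
For each fixed pair i < j, the values π(i) and π(j) are two distinct elements of {1, …, 202} in uniformly random order; by symmetry P[π(i) > π(j)] = 1/2.
By linearity: E[X] = 20301 · (1/2) = C(202, 2) · (1/2) = 20301/2 = 20301/2 ≈ 10150.500.

E[X] = 20301/2 = 10150.500.


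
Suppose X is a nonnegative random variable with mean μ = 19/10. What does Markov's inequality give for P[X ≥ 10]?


μ = E[X] = 19/10, a = 10.
Markov: P[X ≥ 10] ≤ μ/a = (19/10)/10 = 19/100.
Numerically: ≈ 0.19000.
(Since a = 10 > μ = 1.90000, the bound 19/100 is < 1 and informative.)

P[X ≥ 10] ≤ 19/100 ≈ 0.19000.


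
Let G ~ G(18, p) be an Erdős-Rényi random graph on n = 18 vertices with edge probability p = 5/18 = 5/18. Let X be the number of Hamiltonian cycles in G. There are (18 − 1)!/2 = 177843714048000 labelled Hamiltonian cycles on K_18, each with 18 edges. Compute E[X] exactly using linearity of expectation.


K_18 has (18 − 1)!/2 = 177843714048000 labelled Hamiltonian cycles.
For each such Hamiltonian cycle H, let X_H = 1 if all 18 edges of H are present in G. Then P[X_H = 1] = p^{18} = (5/18)^{18} = 3814697265625/39346408075296537575424.
Summing the indicators: E[X] = Σ_H E[X_H] = 177843714048000 · p^{18} = 177843714048000 · 3814697265625/39346408075296537575424 = 56800365447998046875/3294258113514384.
Numerically: E[X] ≈ 1.72e+04.

E[X] = 177843714048000 · (5/18)^{18} = 56800365447998046875/3294258113514384 ≈ 1.72e+04.


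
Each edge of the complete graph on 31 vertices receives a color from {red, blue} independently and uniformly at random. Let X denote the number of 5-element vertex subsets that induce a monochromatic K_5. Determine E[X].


Let X = Σ_S X_S over the C(31, 5) = 169911 subsets S of size 5, where X_S = 1 if the K_5 on S is monochromatic.
For a fixed S, the K_5 on S has C(5, 2) = 10 edges. P[all 10 edges red] = (1/2)^10, and likewise for blue, so P[monochromatic] = 2·(1/2)^10 = 2^{1 − 10} = 1/512.
By linearity: E[X] = C(31, 5) · 2^{1 − 10} = 169911 · 1/512 = 169911/512.
Numerically: E[X] ≈ 331.85742.

E[X] = C(31,5)·2^(1−C(5,2)) = 169911/512 ≈ 331.85742.


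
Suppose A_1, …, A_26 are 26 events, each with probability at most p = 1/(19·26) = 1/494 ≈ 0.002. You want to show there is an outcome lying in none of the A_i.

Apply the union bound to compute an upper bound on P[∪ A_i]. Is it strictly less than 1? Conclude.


Union bound: P[∪_{i=1}^{26} A_i] ≤ Σ_i P[A_i] ≤ 26·p = 26·(1/494) = 1/19.
Numerically: 1/19 ≈ 0.053.
Is 1/19 < 1? YES.
Since P[∪ A_i] ≤ 1/19 < 1, the complement has P[∩ A_i^c] ≥ 1 − 1/19 = 18/19 > 0, so some outcome avoids every A_i.

26·p = 1/19 ≈ 0.053; existence CERTIFIED by the union bound.
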